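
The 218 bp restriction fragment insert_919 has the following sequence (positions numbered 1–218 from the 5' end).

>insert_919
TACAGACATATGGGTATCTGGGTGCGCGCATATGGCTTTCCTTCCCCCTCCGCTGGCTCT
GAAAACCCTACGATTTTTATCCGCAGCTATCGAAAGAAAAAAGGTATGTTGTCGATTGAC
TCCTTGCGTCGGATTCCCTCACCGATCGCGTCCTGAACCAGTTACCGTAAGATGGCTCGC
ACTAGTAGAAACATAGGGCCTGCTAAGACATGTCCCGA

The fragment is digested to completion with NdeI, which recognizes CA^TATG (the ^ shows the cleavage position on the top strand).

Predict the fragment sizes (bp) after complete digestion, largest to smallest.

188, 22, 8 bp

NdeI sites (CATATG) start at positions 7, 29.
NdeI cuts after base 2 of each site, so after positions 8, 30.
Linear molecule, 2 cuts → 3 fragments:
  1–8 → 8 bp
  9–30 → 22 bp
  31–218 → 188 bp
Sorted largest to smallest: 188, 22, 8 bp.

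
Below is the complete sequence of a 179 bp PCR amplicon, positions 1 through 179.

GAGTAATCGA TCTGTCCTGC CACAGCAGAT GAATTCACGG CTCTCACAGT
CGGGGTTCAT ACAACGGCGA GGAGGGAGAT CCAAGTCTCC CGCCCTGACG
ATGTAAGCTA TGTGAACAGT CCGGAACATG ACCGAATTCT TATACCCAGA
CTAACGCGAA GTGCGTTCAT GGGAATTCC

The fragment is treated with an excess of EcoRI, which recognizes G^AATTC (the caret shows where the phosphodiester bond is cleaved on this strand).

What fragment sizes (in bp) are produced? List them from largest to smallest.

103, 39, 31, 6 bp

EcoRI sites (GAATTC) start at positions 31, 134, 173.
EcoRI cuts after the first base of each site, so after positions 31, 134, 173.
Linear molecule, 3 cuts → 4 fragments:
  1–31 → 31 bp
  32–134 → 103 bp
  135–173 → 39 bp
  174–179 → 6 bp
Sorted largest to smallest: 103, 39, 31, 6 bp.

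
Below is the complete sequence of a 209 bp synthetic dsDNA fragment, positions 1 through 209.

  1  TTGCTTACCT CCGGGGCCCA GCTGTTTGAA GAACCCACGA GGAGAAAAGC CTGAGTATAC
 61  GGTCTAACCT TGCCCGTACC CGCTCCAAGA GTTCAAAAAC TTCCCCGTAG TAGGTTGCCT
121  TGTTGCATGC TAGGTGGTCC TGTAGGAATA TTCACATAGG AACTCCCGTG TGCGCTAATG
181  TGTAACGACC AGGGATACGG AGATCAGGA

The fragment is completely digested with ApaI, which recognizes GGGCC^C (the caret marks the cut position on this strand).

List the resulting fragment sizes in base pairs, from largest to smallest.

191, 18 bp

The ApaI site (GGGCCC) starts at position 14.
ApaI cuts after base 5 of each site (before the last base), so after position 18.
Linear molecule, 1 cut → 2 fragments:
  1–18 → 18 bp
  19–209 → 191 bp
Sorted largest to smallest: 191, 18 bp.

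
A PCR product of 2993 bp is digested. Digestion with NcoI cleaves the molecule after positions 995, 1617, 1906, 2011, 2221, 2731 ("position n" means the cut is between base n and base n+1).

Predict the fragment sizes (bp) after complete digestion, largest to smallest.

Linear molecule, 6 cuts → 7 fragments:
  995 − 0 = 995 bp
  1617 − 995 = 622 bp
  1906 − 1617 = 289 bp
  2011 − 1906 = 105 bp
  2221 − 2011 = 210 bp
  2731 − 2221 = 510 bp
  2993 − 2731 = 262 bp
Sorted largest to smallest: 995, 622, 510, 289, 262, 210, 105 bp.

995, 622, 510, 289, 262, 210, 105 bp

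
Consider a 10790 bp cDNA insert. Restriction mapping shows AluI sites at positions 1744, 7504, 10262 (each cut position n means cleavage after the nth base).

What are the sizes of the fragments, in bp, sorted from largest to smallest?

Linear molecule, 3 cuts → 4 fragments:
  1744 − 0 = 1744 bp
  7504 − 1744 = 5760 bp
  10262 − 7504 = 2758 bp
  10790 − 10262 = 528 bp
Sorted largest to smallest: 5760, 2758, 1744, 528 bp.

5760, 2758, 1744, 528 bp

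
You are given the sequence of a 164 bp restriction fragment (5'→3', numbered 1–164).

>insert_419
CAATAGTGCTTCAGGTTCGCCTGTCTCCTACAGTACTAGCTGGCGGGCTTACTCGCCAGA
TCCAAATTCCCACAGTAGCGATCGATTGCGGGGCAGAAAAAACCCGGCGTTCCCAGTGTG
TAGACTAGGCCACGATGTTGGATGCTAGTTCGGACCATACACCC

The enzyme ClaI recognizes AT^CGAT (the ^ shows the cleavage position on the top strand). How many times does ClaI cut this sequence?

ATCGAT occurs starting at position 81.
ClaI cuts at 1 site.

1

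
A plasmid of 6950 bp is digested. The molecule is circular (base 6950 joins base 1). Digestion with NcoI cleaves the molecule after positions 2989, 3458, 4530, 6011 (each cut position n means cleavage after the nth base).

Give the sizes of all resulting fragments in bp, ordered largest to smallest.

3928, 1481, 1072, 469 bp

Circular molecule, 4 cuts → 4 fragments:
  3458 − 2989 = 469 bp
  4530 − 3458 = 1072 bp
  6011 − 4530 = 1481 bp
  wrap: 6950 − 6011 + 2989 = 3928 bp
Sorted largest to smallest: 3928, 1481, 1072, 469 bp.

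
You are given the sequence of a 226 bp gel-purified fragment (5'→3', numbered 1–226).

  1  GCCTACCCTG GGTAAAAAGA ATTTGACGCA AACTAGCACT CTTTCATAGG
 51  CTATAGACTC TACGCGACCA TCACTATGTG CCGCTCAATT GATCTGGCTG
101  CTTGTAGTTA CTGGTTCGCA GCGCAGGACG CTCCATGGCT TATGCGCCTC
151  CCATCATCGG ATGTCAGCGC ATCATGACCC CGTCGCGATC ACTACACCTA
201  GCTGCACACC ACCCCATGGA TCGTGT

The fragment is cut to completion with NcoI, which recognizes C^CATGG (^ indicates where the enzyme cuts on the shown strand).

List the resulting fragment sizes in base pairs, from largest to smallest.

NcoI sites (CCATGG) start at positions 133, 214.
NcoI cuts after the first base of each site, so after positions 133, 214.
Linear molecule, 2 cuts → 3 fragments:
  1–133 → 133 bp
  134–214 → 81 bp
  215–226 → 12 bp
Sorted largest to smallest: 133, 81, 12 bp.

133, 81, 12 bp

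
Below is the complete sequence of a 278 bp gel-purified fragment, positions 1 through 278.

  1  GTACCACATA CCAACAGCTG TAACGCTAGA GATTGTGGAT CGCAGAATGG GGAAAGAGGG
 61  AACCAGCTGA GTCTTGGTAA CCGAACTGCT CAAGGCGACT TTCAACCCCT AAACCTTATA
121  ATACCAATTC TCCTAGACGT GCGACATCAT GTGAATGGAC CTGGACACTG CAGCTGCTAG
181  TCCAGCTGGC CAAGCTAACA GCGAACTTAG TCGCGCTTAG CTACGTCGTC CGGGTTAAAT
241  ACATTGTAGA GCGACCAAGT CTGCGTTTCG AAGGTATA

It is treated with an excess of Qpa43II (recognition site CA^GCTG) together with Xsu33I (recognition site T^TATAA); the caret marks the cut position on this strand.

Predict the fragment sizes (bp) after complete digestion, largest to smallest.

Qpa43II sites (CAGCTG) start at positions 15, 64, 171, 183.
Qpa43II cuts after base 2 of each site, so after positions 16, 65, 172, 184.
The Xsu33I site (TTATAA) starts at position 116.
Xsu33I cuts after the first base of each site, so after position 116.
Combined cut positions: 16, 65, 116, 172, 184.
Linear molecule, 5 cuts → 6 fragments:
  1–16 → 16 bp
  17–65 → 49 bp
  66–116 → 51 bp
  117–172 → 56 bp
  173–184 → 12 bp
  185–278 → 94 bp
Sorted largest to smallest: 94, 56, 51, 49, 16, 12 bp.

94, 56, 51, 49, 16, 12 bp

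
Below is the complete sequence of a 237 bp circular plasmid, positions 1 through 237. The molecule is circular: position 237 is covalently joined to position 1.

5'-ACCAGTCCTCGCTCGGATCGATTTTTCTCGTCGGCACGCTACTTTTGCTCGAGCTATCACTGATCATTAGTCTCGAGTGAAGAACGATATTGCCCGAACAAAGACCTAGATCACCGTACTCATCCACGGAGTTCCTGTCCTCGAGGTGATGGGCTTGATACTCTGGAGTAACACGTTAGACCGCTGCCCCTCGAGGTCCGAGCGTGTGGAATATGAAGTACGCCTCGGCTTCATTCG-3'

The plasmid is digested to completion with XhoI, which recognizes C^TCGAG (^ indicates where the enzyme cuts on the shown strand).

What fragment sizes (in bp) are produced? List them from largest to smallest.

95, 68, 50, 24 bp

XhoI sites (CTCGAG) start at positions 48, 72, 140, 190.
XhoI cuts after the first base of each site, so after positions 48, 72, 140, 190.
Circular molecule, 4 cuts → 4 fragments:
  49–72 → 24 bp
  73–140 → 68 bp
  141–190 → 50 bp
  191–237 then 1–48 → 47 + 48 = 95 bp
Sorted largest to smallest: 95, 68, 50, 24 bp.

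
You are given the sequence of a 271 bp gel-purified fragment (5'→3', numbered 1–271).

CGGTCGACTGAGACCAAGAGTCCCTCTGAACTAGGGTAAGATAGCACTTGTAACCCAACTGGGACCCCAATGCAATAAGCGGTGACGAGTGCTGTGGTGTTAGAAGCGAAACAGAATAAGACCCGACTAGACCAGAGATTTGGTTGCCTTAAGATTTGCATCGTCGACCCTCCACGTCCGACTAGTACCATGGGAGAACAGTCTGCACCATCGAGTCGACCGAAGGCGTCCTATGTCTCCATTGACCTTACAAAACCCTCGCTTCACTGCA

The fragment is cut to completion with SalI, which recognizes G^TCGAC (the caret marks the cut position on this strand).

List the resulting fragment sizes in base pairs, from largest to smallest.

SalI sites (GTCGAC) start at positions 3, 163, 215.
SalI cuts after the first base of each site, so after positions 3, 163, 215.
Linear molecule, 3 cuts → 4 fragments:
  1–3 → 3 bp
  4–163 → 160 bp
  164–215 → 52 bp
  216–271 → 56 bp
Sorted largest to smallest: 160, 56, 52, 3 bp.

160, 56, 52, 3 bp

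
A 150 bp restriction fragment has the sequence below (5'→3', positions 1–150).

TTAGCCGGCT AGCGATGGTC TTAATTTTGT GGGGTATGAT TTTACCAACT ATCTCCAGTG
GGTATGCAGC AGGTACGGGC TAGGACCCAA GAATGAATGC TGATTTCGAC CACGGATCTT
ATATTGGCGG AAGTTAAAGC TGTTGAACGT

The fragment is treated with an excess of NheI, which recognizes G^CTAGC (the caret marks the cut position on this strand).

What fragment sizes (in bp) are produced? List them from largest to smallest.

The NheI site (GCTAGC) starts at position 8.
NheI cuts after the first base of each site, so after position 8.
Linear molecule, 1 cut → 2 fragments:
  1–8 → 8 bp
  9–150 → 142 bp
Sorted largest to smallest: 142, 8 bp.

142, 8 bp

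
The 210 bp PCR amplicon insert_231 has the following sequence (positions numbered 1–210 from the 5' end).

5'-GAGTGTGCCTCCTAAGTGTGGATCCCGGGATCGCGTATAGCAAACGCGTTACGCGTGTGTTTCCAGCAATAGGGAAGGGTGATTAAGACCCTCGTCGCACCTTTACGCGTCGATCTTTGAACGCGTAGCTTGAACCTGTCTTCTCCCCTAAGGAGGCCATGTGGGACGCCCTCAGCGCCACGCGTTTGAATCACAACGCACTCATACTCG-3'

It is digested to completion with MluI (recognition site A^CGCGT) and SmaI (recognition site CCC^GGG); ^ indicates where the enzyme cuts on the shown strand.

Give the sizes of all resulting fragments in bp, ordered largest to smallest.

59, 54, 30, 26, 18, 16, 7 bp

MluI sites (ACGCGT) start at positions 44, 51, 105, 121, 180.
MluI cuts after the first base of each site, so after positions 44, 51, 105, 121, 180.
The SmaI site (CCCGGG) starts at position 24.
SmaI cuts after base 3 of each site, so after position 26.
Combined cut positions: 26, 44, 51, 105, 121, 180.
Linear molecule, 6 cuts → 7 fragments:
  1–26 → 26 bp
  27–44 → 18 bp
  45–51 → 7 bp
  52–105 → 54 bp
  106–121 → 16 bp
  122–180 → 59 bp
  181–210 → 30 bp
Sorted largest to smallest: 59, 54, 30, 26, 18, 16, 7 bp.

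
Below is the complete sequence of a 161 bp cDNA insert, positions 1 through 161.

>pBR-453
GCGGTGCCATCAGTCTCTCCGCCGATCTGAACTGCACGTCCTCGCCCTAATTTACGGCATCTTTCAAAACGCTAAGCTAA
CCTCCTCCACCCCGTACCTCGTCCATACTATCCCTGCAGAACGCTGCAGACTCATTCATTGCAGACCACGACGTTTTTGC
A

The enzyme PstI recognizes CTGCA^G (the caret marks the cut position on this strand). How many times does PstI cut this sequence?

2

CTGCAG occurs starting at positions 114, 124.
PstI cuts at 2 sites.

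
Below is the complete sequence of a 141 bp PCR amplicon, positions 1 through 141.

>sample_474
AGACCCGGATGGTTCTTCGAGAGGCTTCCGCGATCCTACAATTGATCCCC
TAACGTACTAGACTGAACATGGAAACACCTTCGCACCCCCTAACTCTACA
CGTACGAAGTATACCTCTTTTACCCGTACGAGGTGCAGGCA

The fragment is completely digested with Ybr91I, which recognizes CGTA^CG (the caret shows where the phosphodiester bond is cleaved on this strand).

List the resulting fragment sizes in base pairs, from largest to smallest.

Ybr91I sites (CGTACG) start at positions 101, 125.
Ybr91I cuts after base 4 of each site, so after positions 104, 128.
Linear molecule, 2 cuts → 3 fragments:
  1–104 → 104 bp
  105–128 → 24 bp
  129–141 → 13 bp
Sorted largest to smallest: 104, 24, 13 bp.

104, 24, 13 bp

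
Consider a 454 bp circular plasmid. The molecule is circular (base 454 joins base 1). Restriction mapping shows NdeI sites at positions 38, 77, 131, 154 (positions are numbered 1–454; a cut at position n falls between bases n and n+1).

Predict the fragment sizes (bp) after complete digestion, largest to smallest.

338, 54, 39, 23 bp

Circular molecule, 4 cuts → 4 fragments:
  77 − 38 = 39 bp
  131 − 77 = 54 bp
  154 − 131 = 23 bp
  wrap: 454 − 154 + 38 = 338 bp
Sorted largest to smallest: 338, 54, 39, 23 bp.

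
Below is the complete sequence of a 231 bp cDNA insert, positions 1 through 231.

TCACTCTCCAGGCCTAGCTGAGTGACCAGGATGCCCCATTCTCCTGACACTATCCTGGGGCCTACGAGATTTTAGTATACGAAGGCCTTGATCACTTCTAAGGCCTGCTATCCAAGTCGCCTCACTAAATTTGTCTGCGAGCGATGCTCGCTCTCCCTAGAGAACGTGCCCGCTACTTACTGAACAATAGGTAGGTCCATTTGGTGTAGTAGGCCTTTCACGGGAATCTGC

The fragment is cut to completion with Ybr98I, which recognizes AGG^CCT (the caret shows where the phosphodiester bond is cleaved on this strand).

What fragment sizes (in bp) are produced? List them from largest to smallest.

Ybr98I sites (AGGCCT) start at positions 10, 83, 101, 211.
Ybr98I cuts after base 3 of each site, so after positions 12, 85, 103, 213.
Linear molecule, 4 cuts → 5 fragments:
  1–12 → 12 bp
  13–85 → 73 bp
  86–103 → 18 bp
  104–213 → 110 bp
  214–231 → 18 bp
Sorted largest to smallest: 110, 73, 18, 18, 12 bp.

110, 73, 18, 18, 12 bp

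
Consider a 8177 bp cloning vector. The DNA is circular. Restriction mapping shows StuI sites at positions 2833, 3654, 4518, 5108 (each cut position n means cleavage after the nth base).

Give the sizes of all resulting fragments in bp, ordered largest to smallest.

Circular molecule, 4 cuts → 4 fragments:
  3654 − 2833 = 821 bp
  4518 − 3654 = 864 bp
  5108 − 4518 = 590 bp
  wrap: 8177 − 5108 + 2833 = 5902 bp
Sorted largest to smallest: 5902, 864, 821, 590 bp.

5902, 864, 821, 590 bp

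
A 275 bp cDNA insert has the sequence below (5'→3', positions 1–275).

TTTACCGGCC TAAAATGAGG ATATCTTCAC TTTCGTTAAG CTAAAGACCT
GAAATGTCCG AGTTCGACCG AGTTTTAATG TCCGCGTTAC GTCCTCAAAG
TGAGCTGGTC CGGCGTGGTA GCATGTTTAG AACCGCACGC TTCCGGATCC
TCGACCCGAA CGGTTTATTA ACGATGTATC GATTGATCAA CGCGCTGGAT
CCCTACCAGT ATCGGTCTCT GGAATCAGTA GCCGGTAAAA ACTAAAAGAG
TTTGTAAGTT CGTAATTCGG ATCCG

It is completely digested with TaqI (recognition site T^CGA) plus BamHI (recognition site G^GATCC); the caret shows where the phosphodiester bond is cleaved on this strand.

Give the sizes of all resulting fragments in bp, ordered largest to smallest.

TaqI sites (TCGA) start at positions 64, 151, 179.
TaqI cuts after the first base of each site, so after positions 64, 151, 179.
BamHI sites (GGATCC) start at positions 145, 197, 269.
BamHI cuts after the first base of each site, so after positions 145, 197, 269.
Combined cut positions: 64, 145, 151, 179, 197, 269.
Linear molecule, 6 cuts → 7 fragments:
  1–64 → 64 bp
  65–145 → 81 bp
  146–151 → 6 bp
  152–179 → 28 bp
  180–197 → 18 bp
  198–269 → 72 bp
  270–275 → 6 bp
Sorted largest to smallest: 81, 72, 64, 28, 18, 6, 6 bp.

81, 72, 64, 28, 18, 6, 6 bp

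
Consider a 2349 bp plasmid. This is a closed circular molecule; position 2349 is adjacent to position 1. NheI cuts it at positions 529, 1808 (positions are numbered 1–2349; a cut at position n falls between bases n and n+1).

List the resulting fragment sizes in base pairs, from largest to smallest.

1279, 1070 bp

Circular molecule, 2 cuts → 2 fragments:
  1808 − 529 = 1279 bp
  wrap: 2349 − 1808 + 529 = 1070 bp
Sorted largest to smallest: 1279, 1070 bp.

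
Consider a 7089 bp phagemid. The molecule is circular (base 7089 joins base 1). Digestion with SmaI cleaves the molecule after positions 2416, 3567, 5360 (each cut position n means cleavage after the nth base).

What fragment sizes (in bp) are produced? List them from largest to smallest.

Circular molecule, 3 cuts → 3 fragments:
  3567 − 2416 = 1151 bp
  5360 − 3567 = 1793 bp
  wrap: 7089 − 5360 + 2416 = 4145 bp
Sorted largest to smallest: 4145, 1793, 1151 bp.

4145, 1793, 1151 bp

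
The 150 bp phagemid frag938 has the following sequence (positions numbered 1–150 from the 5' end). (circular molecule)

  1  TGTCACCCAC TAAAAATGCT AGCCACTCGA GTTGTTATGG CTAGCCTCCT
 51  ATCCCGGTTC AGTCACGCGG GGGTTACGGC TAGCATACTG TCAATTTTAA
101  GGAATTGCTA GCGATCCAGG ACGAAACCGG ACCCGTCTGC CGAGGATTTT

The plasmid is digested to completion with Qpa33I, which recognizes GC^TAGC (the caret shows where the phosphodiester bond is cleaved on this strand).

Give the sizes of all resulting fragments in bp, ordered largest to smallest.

61, 39, 28, 22 bp

Qpa33I sites (GCTAGC) start at positions 18, 40, 79, 107.
Qpa33I cuts after base 2 of each site, so after positions 19, 41, 80, 108.
Circular molecule, 4 cuts → 4 fragments:
  20–41 → 22 bp
  42–80 → 39 bp
  81–108 → 28 bp
  109–150 then 1–19 → 42 + 19 = 61 bp
Sorted largest to smallest: 61, 39, 28, 22 bp.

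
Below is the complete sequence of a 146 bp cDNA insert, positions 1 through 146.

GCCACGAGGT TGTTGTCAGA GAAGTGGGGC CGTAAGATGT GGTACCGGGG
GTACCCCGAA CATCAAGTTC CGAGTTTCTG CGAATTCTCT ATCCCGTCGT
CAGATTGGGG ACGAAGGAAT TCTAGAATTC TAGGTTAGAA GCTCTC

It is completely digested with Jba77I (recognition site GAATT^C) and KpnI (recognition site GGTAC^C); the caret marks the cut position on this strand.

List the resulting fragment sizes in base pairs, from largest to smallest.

Jba77I sites (GAATTC) start at positions 82, 117, 125.
Jba77I cuts after base 5 of each site (before the last base), so after positions 86, 121, 129.
KpnI sites (GGTACC) start at positions 41, 50.
KpnI cuts after base 5 of each site (before the last base), so after positions 45, 54.
Combined cut positions: 45, 54, 86, 121, 129.
Linear molecule, 5 cuts → 6 fragments:
  1–45 → 45 bp
  46–54 → 9 bp
  55–86 → 32 bp
  87–121 → 35 bp
  122–129 → 8 bp
  130–146 → 17 bp
Sorted largest to smallest: 45, 35, 32, 17, 9, 8 bp.

45, 35, 32, 17, 9, 8 bp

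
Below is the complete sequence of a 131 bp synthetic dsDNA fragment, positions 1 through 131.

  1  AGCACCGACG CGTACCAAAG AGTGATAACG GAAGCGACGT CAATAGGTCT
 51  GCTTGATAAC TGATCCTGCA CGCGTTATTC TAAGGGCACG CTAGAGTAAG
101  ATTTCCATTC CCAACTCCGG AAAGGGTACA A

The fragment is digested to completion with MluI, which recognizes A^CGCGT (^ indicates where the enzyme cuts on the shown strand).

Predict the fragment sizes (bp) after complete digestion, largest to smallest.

MluI sites (ACGCGT) start at positions 8, 70.
MluI cuts after the first base of each site, so after positions 8, 70.
Linear molecule, 2 cuts → 3 fragments:
  1–8 → 8 bp
  9–70 → 62 bp
  71–131 → 61 bp
Sorted largest to smallest: 62, 61, 8 bp.

62, 61, 8 bp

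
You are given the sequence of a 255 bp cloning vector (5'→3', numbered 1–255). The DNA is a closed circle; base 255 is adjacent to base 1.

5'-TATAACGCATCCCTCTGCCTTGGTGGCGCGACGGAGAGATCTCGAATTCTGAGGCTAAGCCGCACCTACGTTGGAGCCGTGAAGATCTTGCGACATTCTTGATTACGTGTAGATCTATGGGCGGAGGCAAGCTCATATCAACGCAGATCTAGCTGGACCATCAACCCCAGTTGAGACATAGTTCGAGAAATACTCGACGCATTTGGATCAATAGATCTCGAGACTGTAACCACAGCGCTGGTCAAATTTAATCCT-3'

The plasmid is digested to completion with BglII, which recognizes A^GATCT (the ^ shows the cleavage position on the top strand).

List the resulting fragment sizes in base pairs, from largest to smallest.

BglII sites (AGATCT) start at positions 37, 83, 111, 145, 213.
BglII cuts after the first base of each site, so after positions 37, 83, 111, 145, 213.
Circular molecule, 5 cuts → 5 fragments:
  38–83 → 46 bp
  84–111 → 28 bp
  112–145 → 34 bp
  146–213 → 68 bp
  214–255 then 1–37 → 42 + 37 = 79 bp
Sorted largest to smallest: 79, 68, 46, 34, 28 bp.

79, 68, 46, 34, 28 bp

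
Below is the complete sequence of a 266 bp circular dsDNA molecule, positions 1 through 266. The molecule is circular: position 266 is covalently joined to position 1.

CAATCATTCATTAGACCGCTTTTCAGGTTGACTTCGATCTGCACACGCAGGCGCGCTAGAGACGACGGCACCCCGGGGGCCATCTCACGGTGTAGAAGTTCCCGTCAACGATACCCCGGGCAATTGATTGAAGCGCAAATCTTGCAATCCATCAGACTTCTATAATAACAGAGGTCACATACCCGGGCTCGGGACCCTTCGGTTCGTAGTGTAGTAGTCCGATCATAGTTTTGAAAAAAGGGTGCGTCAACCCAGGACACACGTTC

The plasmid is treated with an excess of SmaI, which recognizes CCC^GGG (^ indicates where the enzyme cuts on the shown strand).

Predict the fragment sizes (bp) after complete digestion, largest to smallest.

156, 67, 43 bp

SmaI sites (CCCGGG) start at positions 72, 115, 182.
SmaI cuts after base 3 of each site, so after positions 74, 117, 184.
Circular molecule, 3 cuts → 3 fragments:
  75–117 → 43 bp
  118–184 → 67 bp
  185–266 then 1–74 → 82 + 74 = 156 bp
Sorted largest to smallest: 156, 67, 43 bp.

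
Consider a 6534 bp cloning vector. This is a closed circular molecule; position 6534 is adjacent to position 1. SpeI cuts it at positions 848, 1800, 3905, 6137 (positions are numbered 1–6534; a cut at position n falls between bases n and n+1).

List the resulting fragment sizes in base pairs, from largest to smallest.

2232, 2105, 1245, 952 bp

Circular molecule, 4 cuts → 4 fragments:
  1800 − 848 = 952 bp
  3905 − 1800 = 2105 bp
  6137 − 3905 = 2232 bp
  wrap: 6534 − 6137 + 848 = 1245 bp
Sorted largest to smallest: 2232, 2105, 1245, 952 bp.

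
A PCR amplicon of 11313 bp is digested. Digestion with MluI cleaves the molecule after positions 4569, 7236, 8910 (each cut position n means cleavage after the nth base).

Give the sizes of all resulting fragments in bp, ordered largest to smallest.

Linear molecule, 3 cuts → 4 fragments:
  4569 − 0 = 4569 bp
  7236 − 4569 = 2667 bp
  8910 − 7236 = 1674 bp
  11313 − 8910 = 2403 bp
Sorted largest to smallest: 4569, 2667, 2403, 1674 bp.

4569, 2667, 2403, 1674 bp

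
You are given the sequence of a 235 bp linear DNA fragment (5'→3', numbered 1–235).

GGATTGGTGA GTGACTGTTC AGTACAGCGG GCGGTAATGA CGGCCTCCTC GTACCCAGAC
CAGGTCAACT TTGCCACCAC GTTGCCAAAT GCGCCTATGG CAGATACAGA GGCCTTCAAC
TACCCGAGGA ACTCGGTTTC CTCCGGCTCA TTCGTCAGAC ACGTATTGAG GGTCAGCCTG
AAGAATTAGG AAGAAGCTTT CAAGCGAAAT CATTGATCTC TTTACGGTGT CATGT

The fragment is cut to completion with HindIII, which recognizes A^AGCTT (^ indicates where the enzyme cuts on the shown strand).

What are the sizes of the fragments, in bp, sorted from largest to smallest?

The HindIII site (AAGCTT) starts at position 194.
HindIII cuts after the first base of each site, so after position 194.
Linear molecule, 1 cut → 2 fragments:
  1–194 → 194 bp
  195–235 → 41 bp
Sorted largest to smallest: 194, 41 bp.

194, 41 bp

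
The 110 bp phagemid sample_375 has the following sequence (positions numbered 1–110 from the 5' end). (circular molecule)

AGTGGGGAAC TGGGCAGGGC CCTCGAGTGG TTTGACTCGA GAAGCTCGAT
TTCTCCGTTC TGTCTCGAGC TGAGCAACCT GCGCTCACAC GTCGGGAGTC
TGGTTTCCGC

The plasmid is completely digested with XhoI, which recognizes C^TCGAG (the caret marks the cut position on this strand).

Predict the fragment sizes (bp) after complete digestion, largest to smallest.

XhoI sites (CTCGAG) start at positions 22, 36, 64.
XhoI cuts after the first base of each site, so after positions 22, 36, 64.
Circular molecule, 3 cuts → 3 fragments:
  23–36 → 14 bp
  37–64 → 28 bp
  65–110 then 1–22 → 46 + 22 = 68 bp
Sorted largest to smallest: 68, 28, 14 bp.

68, 28, 14 bp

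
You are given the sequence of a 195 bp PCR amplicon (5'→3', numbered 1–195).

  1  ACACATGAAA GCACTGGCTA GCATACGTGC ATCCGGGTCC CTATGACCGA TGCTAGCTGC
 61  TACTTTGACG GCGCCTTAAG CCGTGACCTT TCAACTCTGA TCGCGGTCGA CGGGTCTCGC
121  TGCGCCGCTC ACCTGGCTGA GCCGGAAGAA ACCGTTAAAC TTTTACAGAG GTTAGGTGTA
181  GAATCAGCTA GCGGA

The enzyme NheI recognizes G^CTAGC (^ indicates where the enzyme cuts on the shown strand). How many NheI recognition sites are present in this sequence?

3

GCTAGC occurs starting at positions 17, 52, 187.
NheI cuts at 3 sites.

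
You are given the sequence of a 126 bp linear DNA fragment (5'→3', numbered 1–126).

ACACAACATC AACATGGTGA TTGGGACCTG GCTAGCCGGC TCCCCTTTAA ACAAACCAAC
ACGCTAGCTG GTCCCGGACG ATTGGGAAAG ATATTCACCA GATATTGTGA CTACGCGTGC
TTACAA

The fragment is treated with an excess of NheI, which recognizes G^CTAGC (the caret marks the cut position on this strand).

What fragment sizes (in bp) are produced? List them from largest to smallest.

63, 32, 31 bp

NheI sites (GCTAGC) start at positions 31, 63.
NheI cuts after the first base of each site, so after positions 31, 63.
Linear molecule, 2 cuts → 3 fragments:
  1–31 → 31 bp
  32–63 → 32 bp
  64–126 → 63 bp
Sorted largest to smallest: 63, 32, 31 bp.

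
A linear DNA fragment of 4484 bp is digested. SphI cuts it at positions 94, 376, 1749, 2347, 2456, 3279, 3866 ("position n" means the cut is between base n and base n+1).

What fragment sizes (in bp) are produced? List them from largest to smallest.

1373, 823, 618, 598, 587, 282, 109, 94 bp

Linear molecule, 7 cuts → 8 fragments:
  94 − 0 = 94 bp
  376 − 94 = 282 bp
  1749 − 376 = 1373 bp
  2347 − 1749 = 598 bp
  2456 − 2347 = 109 bp
  3279 − 2456 = 823 bp
  3866 − 3279 = 587 bp
  4484 − 3866 = 618 bp
Sorted largest to smallest: 1373, 823, 618, 598, 587, 282, 109, 94 bp.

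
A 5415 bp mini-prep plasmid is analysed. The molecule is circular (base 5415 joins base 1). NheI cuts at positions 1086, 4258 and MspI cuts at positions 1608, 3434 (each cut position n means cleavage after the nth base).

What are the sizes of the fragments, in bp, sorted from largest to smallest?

2243, 1826, 824, 522 bp

Combined cut positions (sorted): 1086, 1608, 3434, 4258.
Circular molecule, 4 cuts → 4 fragments:
  1608 − 1086 = 522 bp
  3434 − 1608 = 1826 bp
  4258 − 3434 = 824 bp
  wrap: 5415 − 4258 + 1086 = 2243 bp
Sorted largest to smallest: 2243, 1826, 824, 522 bp.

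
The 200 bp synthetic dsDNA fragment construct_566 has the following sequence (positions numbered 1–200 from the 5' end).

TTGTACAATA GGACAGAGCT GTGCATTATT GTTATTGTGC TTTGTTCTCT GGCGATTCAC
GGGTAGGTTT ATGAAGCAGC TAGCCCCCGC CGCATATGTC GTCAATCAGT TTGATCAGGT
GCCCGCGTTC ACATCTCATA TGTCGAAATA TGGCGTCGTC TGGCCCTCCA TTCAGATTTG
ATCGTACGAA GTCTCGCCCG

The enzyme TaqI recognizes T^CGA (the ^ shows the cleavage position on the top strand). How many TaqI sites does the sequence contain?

TCGA occurs starting at position 143.
TaqI cuts at 1 site.

1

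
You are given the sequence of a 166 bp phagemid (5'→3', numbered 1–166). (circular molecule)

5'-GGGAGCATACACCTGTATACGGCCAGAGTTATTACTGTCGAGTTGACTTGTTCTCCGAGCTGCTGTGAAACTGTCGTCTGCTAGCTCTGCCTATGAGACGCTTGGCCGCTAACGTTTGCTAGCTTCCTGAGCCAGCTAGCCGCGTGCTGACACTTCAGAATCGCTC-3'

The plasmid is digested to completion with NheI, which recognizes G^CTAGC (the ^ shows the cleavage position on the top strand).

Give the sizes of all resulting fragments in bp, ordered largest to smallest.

111, 38, 17 bp

NheI sites (GCTAGC) start at positions 80, 118, 135.
NheI cuts after the first base of each site, so after positions 80, 118, 135.
Circular molecule, 3 cuts → 3 fragments:
  81–118 → 38 bp
  119–135 → 17 bp
  136–166 then 1–80 → 31 + 80 = 111 bp
Sorted largest to smallest: 111, 38, 17 bp.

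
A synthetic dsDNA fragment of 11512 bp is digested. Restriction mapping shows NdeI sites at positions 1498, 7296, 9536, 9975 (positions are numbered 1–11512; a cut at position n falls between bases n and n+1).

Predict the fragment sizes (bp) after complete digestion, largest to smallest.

Linear molecule, 4 cuts → 5 fragments:
  1498 − 0 = 1498 bp
  7296 − 1498 = 5798 bp
  9536 − 7296 = 2240 bp
  9975 − 9536 = 439 bp
  11512 − 9975 = 1537 bp
Sorted largest to smallest: 5798, 2240, 1537, 1498, 439 bp.

5798, 2240, 1537, 1498, 439 bp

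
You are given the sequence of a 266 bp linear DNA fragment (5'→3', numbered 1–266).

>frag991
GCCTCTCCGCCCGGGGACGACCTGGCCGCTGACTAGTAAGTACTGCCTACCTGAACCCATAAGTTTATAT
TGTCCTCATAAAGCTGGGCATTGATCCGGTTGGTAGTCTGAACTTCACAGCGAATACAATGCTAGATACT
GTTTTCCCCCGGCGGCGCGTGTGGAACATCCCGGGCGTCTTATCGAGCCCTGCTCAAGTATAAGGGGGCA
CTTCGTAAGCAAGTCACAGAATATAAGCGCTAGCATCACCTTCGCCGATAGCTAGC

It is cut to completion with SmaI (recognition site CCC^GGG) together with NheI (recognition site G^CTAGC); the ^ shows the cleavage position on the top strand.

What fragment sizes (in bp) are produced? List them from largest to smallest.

SmaI sites (CCCGGG) start at positions 10, 170.
SmaI cuts after base 3 of each site, so after positions 12, 172.
NheI sites (GCTAGC) start at positions 239, 261.
NheI cuts after the first base of each site, so after positions 239, 261.
Combined cut positions: 12, 172, 239, 261.
Linear molecule, 4 cuts → 5 fragments:
  1–12 → 12 bp
  13–172 → 160 bp
  173–239 → 67 bp
  240–261 → 22 bp
  262–266 → 5 bp
Sorted largest to smallest: 160, 67, 22, 12, 5 bp.

160, 67, 22, 12, 5 bp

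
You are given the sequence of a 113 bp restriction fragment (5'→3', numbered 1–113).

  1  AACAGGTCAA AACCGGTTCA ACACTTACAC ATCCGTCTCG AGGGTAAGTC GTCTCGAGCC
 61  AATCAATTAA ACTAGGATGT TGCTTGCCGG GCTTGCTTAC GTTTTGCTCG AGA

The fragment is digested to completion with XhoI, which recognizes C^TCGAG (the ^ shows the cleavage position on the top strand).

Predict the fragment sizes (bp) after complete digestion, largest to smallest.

54, 37, 16, 6 bp

XhoI sites (CTCGAG) start at positions 37, 53, 107.
XhoI cuts after the first base of each site, so after positions 37, 53, 107.
Linear molecule, 3 cuts → 4 fragments:
  1–37 → 37 bp
  38–53 → 16 bp
  54–107 → 54 bp
  108–113 → 6 bp
Sorted largest to smallest: 54, 37, 16, 6 bp.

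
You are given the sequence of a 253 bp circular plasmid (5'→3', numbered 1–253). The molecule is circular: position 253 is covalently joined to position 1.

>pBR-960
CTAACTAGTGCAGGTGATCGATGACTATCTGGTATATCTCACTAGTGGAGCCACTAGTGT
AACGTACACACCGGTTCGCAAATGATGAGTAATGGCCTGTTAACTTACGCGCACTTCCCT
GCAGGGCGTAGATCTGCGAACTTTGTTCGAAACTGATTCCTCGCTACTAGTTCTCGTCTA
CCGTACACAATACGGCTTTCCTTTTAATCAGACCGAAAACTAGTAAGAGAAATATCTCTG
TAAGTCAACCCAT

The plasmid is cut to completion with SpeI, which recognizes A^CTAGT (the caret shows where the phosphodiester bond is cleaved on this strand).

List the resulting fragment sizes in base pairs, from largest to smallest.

SpeI sites (ACTAGT) start at positions 4, 41, 53, 166, 219.
SpeI cuts after the first base of each site, so after positions 4, 41, 53, 166, 219.
Circular molecule, 5 cuts → 5 fragments:
  5–41 → 37 bp
  42–53 → 12 bp
  54–166 → 113 bp
  167–219 → 53 bp
  220–253 then 1–4 → 34 + 4 = 38 bp
Sorted largest to smallest: 113, 53, 38, 37, 12 bp.

113, 53, 38, 37, 12 bp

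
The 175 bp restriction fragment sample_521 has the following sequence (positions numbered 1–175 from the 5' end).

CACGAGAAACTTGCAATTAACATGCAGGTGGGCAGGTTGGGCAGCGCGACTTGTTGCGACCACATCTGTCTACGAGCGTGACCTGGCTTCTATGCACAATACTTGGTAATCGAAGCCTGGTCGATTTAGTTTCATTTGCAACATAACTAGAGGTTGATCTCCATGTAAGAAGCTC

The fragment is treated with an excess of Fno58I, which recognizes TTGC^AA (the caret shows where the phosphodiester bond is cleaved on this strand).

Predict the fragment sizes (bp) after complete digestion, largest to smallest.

125, 36, 14 bp

Fno58I sites (TTGCAA) start at positions 11, 136.
Fno58I cuts after base 4 of each site, so after positions 14, 139.
Linear molecule, 2 cuts → 3 fragments:
  1–14 → 14 bp
  15–139 → 125 bp
  140–175 → 36 bp
Sorted largest to smallest: 125, 36, 14 bp.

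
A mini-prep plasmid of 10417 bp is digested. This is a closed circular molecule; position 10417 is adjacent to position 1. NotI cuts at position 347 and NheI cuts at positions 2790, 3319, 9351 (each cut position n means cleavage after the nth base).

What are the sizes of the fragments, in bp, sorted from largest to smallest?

Combined cut positions (sorted): 347, 2790, 3319, 9351.
Circular molecule, 4 cuts → 4 fragments:
  2790 − 347 = 2443 bp
  3319 − 2790 = 529 bp
  9351 − 3319 = 6032 bp
  wrap: 10417 − 9351 + 347 = 1413 bp
Sorted largest to smallest: 6032, 2443, 1413, 529 bp.

6032, 2443, 1413, 529 bp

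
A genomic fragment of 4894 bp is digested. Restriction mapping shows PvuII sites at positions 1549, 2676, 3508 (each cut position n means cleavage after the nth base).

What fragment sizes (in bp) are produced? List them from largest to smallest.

1549, 1386, 1127, 832 bp

Linear molecule, 3 cuts → 4 fragments:
  1549 − 0 = 1549 bp
  2676 − 1549 = 1127 bp
  3508 − 2676 = 832 bp
  4894 − 3508 = 1386 bp
Sorted largest to smallest: 1549, 1386, 1127, 832 bp.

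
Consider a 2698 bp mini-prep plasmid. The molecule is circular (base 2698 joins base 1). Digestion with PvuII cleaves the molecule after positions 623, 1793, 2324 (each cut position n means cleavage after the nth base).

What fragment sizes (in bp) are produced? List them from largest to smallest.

1170, 997, 531 bp

Circular molecule, 3 cuts → 3 fragments:
  1793 − 623 = 1170 bp
  2324 − 1793 = 531 bp
  wrap: 2698 − 2324 + 623 = 997 bp
Sorted largest to smallest: 1170, 997, 531 bp.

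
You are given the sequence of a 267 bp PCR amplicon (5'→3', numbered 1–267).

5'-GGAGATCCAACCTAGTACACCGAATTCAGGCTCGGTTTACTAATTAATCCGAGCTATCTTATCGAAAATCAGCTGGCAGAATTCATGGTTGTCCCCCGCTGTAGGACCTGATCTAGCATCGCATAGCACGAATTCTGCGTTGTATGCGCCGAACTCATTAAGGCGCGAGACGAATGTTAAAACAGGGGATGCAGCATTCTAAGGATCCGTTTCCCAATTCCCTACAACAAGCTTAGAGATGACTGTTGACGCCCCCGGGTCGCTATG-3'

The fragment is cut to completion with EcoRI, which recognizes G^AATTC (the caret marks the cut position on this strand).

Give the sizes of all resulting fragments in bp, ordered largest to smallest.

137, 57, 51, 22 bp

EcoRI sites (GAATTC) start at positions 22, 79, 130.
EcoRI cuts after the first base of each site, so after positions 22, 79, 130.
Linear molecule, 3 cuts → 4 fragments:
  1–22 → 22 bp
  23–79 → 57 bp
  80–130 → 51 bp
  131–267 → 137 bp
Sorted largest to smallest: 137, 57, 51, 22 bp.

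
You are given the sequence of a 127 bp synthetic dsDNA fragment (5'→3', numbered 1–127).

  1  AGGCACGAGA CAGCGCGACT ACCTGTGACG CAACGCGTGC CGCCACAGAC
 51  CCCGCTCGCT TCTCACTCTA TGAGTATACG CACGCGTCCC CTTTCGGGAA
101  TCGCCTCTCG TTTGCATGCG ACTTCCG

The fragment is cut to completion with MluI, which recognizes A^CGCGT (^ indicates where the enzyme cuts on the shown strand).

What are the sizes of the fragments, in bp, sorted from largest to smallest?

MluI sites (ACGCGT) start at positions 33, 82.
MluI cuts after the first base of each site, so after positions 33, 82.
Linear molecule, 2 cuts → 3 fragments:
  1–33 → 33 bp
  34–82 → 49 bp
  83–127 → 45 bp
Sorted largest to smallest: 49, 45, 33 bp.

49, 45, 33 bp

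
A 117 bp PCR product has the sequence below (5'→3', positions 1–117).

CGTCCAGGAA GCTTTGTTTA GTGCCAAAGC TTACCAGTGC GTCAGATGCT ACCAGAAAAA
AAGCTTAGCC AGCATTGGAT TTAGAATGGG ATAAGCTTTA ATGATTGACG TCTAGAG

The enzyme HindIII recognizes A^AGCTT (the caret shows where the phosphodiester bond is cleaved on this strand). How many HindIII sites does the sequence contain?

4

AAGCTT occurs starting at positions 9, 27, 61, 93.
HindIII cuts at 4 sites.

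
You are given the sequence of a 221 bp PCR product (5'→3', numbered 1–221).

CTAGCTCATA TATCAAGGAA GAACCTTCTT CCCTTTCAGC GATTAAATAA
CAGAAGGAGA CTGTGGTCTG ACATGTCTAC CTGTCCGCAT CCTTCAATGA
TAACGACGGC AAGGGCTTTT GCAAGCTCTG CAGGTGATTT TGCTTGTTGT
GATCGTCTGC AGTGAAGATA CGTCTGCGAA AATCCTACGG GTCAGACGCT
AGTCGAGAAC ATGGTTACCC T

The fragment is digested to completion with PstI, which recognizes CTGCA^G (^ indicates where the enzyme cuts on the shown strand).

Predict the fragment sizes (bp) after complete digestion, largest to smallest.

132, 60, 29 bp

PstI sites (CTGCAG) start at positions 128, 157.
PstI cuts after base 5 of each site (before the last base), so after positions 132, 161.
Linear molecule, 2 cuts → 3 fragments:
  1–132 → 132 bp
  133–161 → 29 bp
  162–221 → 60 bp
Sorted largest to smallest: 132, 60, 29 bp.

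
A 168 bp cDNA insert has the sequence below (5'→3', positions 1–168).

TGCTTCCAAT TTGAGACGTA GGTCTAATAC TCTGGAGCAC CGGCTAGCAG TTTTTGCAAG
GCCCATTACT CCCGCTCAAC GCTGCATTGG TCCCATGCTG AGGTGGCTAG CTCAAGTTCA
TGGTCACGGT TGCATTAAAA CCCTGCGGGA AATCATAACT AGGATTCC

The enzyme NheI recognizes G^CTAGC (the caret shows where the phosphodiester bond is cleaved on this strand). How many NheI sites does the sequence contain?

GCTAGC occurs starting at positions 43, 106.
NheI cuts at 2 sites.

2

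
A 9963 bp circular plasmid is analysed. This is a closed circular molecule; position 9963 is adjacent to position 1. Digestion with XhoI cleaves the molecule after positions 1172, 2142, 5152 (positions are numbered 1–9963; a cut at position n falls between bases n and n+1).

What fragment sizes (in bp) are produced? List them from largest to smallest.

5983, 3010, 970 bp

Circular molecule, 3 cuts → 3 fragments:
  2142 − 1172 = 970 bp
  5152 − 2142 = 3010 bp
  wrap: 9963 − 5152 + 1172 = 5983 bp
Sorted largest to smallest: 5983, 3010, 970 bp.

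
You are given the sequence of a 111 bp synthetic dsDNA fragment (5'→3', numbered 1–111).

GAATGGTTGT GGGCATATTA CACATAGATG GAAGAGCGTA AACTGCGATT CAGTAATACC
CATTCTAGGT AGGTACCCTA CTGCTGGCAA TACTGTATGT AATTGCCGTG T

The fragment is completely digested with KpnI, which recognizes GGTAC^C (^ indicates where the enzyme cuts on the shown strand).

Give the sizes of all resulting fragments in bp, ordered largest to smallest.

The KpnI site (GGTACC) starts at position 72.
KpnI cuts after base 5 of each site (before the last base), so after position 76.
Linear molecule, 1 cut → 2 fragments:
  1–76 → 76 bp
  77–111 → 35 bp
Sorted largest to smallest: 76, 35 bp.

76, 35 bp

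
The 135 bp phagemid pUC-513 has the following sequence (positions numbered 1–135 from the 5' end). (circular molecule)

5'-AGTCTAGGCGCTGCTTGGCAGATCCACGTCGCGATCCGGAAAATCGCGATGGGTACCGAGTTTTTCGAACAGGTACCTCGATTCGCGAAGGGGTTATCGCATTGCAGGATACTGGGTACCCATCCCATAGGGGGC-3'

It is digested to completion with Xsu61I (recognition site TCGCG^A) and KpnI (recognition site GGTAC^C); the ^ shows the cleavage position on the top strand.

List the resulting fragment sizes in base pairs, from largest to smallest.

49, 32, 20, 15, 11, 8 bp

Xsu61I sites (TCGCGA) start at positions 29, 44, 83.
Xsu61I cuts after base 5 of each site (before the last base), so after positions 33, 48, 87.
KpnI sites (GGTACC) start at positions 52, 72, 115.
KpnI cuts after base 5 of each site (before the last base), so after positions 56, 76, 119.
Combined cut positions: 33, 48, 56, 76, 87, 119.
Circular molecule, 6 cuts → 6 fragments:
  34–48 → 15 bp
  49–56 → 8 bp
  57–76 → 20 bp
  77–87 → 11 bp
  88–119 → 32 bp
  120–135 then 1–33 → 16 + 33 = 49 bp
Sorted largest to smallest: 49, 32, 20, 15, 11, 8 bp.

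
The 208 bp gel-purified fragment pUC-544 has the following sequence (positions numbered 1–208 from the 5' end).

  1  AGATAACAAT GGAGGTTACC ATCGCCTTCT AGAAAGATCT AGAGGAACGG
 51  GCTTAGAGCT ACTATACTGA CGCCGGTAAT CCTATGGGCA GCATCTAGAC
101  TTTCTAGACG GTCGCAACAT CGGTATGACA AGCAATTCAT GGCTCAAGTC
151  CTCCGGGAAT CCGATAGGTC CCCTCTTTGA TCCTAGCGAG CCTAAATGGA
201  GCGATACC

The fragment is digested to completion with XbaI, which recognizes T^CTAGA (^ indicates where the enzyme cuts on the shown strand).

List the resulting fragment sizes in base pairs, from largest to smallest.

XbaI sites (TCTAGA) start at positions 28, 38, 94, 103.
XbaI cuts after the first base of each site, so after positions 28, 38, 94, 103.
Linear molecule, 4 cuts → 5 fragments:
  1–28 → 28 bp
  29–38 → 10 bp
  39–94 → 56 bp
  95–103 → 9 bp
  104–208 → 105 bp
Sorted largest to smallest: 105, 56, 28, 10, 9 bp.

105, 56, 28, 10, 9 bp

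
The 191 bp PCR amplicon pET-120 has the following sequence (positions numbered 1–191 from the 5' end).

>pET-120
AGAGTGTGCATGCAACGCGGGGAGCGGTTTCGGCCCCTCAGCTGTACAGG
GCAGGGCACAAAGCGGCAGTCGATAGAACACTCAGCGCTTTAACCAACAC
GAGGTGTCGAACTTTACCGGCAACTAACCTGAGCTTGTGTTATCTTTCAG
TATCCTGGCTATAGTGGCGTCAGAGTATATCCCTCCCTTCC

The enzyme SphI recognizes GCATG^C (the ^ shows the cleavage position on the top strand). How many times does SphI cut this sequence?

1

GCATGC occurs starting at position 8.
SphI cuts at 1 site.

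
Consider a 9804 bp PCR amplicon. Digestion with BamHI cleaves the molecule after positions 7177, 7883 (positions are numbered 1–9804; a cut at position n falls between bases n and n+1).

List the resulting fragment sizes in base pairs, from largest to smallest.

7177, 1921, 706 bp

Linear molecule, 2 cuts → 3 fragments:
  7177 − 0 = 7177 bp
  7883 − 7177 = 706 bp
  9804 − 7883 = 1921 bp
Sorted largest to smallest: 7177, 1921, 706 bp.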